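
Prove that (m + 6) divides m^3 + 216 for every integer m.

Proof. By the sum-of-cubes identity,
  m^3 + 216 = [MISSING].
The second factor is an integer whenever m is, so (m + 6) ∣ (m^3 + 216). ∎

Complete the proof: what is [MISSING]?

Polynomial division of m^3 + 216 by m + 6 leaves remainder 0 and quotient m^2 - 6m + 36.
Hence m^3 + 216 = (m + 6)(m^2 - 6m + 36).

(m + 6)(m^2 - 6m + 36)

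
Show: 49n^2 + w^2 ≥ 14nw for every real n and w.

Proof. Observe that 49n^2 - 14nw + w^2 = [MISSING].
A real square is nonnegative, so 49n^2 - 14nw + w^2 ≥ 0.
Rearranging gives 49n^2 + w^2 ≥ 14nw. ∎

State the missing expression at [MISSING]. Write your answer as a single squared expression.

49n^2 - 14nw + w^2 is a perfect-square trinomial: the outer terms are (7n)^2 and (w)^2, and the cross term is -2·7n·w.
So 49n^2 - 14nw + w^2 = (7n - w)^2 ≥ 0.

(7n - w)^2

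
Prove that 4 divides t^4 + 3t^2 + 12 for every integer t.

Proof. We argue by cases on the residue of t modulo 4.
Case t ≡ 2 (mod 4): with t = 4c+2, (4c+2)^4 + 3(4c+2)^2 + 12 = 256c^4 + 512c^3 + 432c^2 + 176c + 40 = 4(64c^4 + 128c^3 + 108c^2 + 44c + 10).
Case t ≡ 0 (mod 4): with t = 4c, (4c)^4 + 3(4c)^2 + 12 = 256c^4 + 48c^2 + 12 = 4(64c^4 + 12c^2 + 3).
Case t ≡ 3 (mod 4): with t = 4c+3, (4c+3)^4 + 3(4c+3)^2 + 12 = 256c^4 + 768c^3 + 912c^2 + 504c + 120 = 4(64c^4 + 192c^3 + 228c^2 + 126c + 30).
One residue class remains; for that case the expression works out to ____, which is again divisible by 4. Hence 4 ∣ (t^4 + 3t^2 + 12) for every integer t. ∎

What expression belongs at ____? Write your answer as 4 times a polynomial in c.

4(64c^4 + 64c^3 + 36c^2 + 10c + 4)

Only t ≡ 1 (mod 4) is unaccounted for. Put t = 4c+1:
(4c+1)^4 + 3(4c+1)^2 + 12 expands to 256c^4 + 256c^3 + 144c^2 + 40c + 16,
and factoring out 4 leaves 4(64c^4 + 64c^3 + 36c^2 + 10c + 4).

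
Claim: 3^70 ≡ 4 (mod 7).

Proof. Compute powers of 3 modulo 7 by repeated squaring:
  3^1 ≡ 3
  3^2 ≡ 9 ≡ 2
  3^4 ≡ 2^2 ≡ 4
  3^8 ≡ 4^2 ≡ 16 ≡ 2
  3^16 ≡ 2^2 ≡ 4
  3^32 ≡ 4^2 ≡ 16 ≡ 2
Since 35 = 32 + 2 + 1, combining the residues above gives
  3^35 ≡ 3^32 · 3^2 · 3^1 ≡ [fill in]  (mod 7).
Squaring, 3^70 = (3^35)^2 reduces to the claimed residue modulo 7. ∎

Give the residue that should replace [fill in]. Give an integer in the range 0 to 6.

5

Multiply the listed residues: 2 · 2 · 3 = 4 → 12.
Reducing modulo 7: 12 = 1·7 + 5, so 3^35 ≡ 5.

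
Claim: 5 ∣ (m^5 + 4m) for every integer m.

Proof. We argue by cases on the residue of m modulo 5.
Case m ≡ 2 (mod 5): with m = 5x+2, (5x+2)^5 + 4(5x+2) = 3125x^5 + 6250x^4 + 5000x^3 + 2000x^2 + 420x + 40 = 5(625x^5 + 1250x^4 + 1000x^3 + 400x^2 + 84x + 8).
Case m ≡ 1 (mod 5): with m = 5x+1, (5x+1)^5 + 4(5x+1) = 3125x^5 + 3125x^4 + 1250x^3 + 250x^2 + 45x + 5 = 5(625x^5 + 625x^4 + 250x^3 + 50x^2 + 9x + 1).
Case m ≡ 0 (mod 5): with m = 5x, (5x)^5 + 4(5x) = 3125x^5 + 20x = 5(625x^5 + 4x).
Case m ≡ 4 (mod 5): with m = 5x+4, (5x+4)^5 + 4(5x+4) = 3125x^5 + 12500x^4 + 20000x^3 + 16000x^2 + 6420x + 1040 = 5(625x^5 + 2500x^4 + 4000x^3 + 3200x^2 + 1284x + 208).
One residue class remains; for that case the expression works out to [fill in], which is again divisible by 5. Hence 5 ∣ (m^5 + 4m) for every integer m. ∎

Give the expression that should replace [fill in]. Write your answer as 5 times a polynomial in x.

The residues treated are {2, 1, 0, 4}, so the missing case is m ≡ 3 (mod 5); write m = 5x+3.
Then (5x+3)^5 + 4(5x+3) = 3125x^5 + 9375x^4 + 11250x^3 + 6750x^2 + 2045x + 255 = 5(625x^5 + 1875x^4 + 2250x^3 + 1350x^2 + 409x + 51).

5(625x^5 + 1875x^4 + 2250x^3 + 1350x^2 + 409x + 51)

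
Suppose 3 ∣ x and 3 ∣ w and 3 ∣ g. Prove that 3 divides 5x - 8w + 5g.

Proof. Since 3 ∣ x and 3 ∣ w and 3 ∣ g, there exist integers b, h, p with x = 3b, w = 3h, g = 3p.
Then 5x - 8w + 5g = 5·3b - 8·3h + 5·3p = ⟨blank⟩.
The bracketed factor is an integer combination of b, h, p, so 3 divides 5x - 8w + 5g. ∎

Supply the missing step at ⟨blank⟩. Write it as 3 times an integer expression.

3(5b - 8h + 5p)

Each term has a factor of 3: 5·3b - 8·3h + 5·3p = 3·(5b - 8h + 5p).
Since 5b - 8h + 5p is an integer, 3 ∣ (5x - 8w + 5g).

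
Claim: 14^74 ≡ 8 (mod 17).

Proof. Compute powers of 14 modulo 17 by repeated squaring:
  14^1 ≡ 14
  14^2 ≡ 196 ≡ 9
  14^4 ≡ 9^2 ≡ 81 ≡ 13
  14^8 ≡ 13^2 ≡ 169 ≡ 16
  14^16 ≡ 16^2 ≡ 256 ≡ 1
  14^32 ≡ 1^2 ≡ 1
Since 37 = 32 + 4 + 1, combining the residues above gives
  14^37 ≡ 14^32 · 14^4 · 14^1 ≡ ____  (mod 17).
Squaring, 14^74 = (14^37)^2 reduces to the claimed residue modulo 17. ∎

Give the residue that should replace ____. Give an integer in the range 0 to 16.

Multiply the listed residues: 1 · 13 · 14 = 13 → 182.
Reducing modulo 17: 182 = 10·17 + 12, so 14^37 ≡ 12.

12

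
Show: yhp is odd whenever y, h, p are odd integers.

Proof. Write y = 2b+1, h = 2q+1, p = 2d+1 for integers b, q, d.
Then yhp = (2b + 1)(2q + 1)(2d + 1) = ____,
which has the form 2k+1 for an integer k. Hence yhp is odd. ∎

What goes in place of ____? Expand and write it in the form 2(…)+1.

2(4bdq + 2bd + 2bq + b + 2dq + d + q) + 1

(2b + 1)(2q + 1)(2d + 1) = 8bdq + 4bd + 4bq + 2b + 4dq + 2d + 2q + 1
= 2(4bdq + 2bd + 2bq + b + 2dq + d + q) + 1.
Since 4bdq + 2bd + 2bq + b + 2dq + d + q is an integer, the product is of the form 2k+1 for an integer k.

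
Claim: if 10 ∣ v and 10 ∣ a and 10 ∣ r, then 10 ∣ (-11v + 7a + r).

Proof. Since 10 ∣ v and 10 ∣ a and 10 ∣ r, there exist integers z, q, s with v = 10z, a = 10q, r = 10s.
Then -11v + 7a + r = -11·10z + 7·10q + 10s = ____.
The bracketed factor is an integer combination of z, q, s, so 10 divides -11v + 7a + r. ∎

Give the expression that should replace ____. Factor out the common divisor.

Pull the common 10 out of every term: -11·10z + 7·10q + 10s = 10(7q + s - 11z).
7q + s - 11z is an integer, which exhibits the divisibility.

10(7q + s - 11z)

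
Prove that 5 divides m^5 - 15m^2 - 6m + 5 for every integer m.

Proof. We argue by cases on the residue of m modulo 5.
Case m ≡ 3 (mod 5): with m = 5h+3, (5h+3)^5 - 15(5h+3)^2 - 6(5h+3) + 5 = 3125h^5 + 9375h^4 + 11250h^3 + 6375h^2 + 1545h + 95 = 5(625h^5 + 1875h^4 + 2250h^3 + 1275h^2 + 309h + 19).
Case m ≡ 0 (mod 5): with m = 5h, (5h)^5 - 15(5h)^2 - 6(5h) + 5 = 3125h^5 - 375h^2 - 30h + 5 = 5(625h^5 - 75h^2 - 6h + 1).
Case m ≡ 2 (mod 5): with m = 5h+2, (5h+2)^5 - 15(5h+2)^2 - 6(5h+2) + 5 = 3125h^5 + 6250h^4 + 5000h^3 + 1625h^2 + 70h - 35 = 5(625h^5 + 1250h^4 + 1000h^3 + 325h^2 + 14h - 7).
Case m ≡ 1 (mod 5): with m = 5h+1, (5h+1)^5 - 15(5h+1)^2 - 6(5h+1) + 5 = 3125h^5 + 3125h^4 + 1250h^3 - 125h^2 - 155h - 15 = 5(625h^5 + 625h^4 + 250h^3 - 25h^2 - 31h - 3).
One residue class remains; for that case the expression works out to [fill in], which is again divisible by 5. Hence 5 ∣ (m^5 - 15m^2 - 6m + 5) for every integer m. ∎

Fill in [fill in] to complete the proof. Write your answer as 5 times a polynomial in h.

5(625h^5 + 2500h^4 + 4000h^3 + 3125h^2 + 1154h + 153)

Only m ≡ 4 (mod 5) is unaccounted for. Put m = 5h+4:
(5h+4)^5 - 15(5h+4)^2 - 6(5h+4) + 5 expands to 3125h^5 + 12500h^4 + 20000h^3 + 15625h^2 + 5770h + 765,
and factoring out 5 leaves 5(625h^5 + 2500h^4 + 4000h^3 + 3125h^2 + 1154h + 153).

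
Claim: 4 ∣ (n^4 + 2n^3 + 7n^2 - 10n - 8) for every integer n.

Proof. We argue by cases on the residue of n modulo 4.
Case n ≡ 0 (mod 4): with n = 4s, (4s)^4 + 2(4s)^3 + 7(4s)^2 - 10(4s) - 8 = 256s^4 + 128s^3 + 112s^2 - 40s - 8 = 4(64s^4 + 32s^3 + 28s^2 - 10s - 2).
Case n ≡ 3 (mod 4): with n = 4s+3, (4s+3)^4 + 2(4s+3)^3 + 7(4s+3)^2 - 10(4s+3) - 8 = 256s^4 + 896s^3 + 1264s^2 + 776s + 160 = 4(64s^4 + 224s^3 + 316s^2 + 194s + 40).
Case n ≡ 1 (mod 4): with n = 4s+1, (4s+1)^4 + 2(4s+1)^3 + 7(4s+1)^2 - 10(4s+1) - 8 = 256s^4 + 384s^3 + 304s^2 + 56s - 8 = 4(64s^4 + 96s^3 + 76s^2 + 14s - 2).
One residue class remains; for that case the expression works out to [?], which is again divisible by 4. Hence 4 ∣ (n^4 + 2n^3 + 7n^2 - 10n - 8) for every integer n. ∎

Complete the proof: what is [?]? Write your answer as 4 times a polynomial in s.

The residues treated are {0, 3, 1}, so the missing case is n ≡ 2 (mod 4); write n = 4s+2.
Then (4s+2)^4 + 2(4s+2)^3 + 7(4s+2)^2 - 10(4s+2) - 8 = 256s^4 + 640s^3 + 688s^2 + 296s + 32 = 4(64s^4 + 160s^3 + 172s^2 + 74s + 8).

4(64s^4 + 160s^3 + 172s^2 + 74s + 8)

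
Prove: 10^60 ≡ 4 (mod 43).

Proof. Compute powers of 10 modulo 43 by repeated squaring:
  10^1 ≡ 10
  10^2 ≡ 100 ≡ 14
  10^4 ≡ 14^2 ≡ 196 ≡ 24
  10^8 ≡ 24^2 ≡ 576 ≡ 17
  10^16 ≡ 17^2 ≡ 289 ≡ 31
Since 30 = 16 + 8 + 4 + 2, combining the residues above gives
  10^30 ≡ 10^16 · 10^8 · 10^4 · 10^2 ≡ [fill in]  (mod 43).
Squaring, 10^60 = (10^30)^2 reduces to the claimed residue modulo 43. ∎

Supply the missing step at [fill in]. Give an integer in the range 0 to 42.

41

Multiply the listed residues: 31 · 17 · 24 · 14 = 527 → 12648 → 177072.
Reducing modulo 43: 177072 = 4117·43 + 41, so 10^30 ≡ 41.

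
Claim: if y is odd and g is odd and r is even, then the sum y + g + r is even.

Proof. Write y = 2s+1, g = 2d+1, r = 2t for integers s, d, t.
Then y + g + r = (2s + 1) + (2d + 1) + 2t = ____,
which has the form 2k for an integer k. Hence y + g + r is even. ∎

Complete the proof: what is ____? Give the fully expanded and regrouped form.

2(d + s + t + 1)

Expanding: (2s + 1) + (2d + 1) + 2t = 2d + 2s + 2t + 2.
Every term is even; pulling out the factor of 2 gives 2(d + s + t + 1).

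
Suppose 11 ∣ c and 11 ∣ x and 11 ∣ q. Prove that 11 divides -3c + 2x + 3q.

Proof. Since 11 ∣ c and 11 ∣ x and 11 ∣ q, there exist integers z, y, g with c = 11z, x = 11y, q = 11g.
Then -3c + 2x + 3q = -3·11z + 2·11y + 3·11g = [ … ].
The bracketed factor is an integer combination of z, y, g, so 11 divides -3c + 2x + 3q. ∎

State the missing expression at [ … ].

Pull the common 11 out of every term: -3·11z + 2·11y + 3·11g = 11(3g + 2y - 3z).
3g + 2y - 3z is an integer, which exhibits the divisibility.

11(3g + 2y - 3z)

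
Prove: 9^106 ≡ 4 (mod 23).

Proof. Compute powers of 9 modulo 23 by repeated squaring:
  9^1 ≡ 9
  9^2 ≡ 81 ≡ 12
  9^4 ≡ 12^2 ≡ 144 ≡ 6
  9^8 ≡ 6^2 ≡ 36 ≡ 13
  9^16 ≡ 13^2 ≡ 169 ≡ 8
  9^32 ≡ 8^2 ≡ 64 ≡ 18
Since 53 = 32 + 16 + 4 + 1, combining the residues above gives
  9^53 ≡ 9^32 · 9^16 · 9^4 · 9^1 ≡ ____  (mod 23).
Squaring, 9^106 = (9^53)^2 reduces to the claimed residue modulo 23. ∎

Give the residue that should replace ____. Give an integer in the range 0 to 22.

2

Multiply the listed residues: 18 · 8 · 6 · 9 = 144 → 864 → 7776.
Reducing modulo 23: 7776 = 338·23 + 2, so 9^53 ≡ 2.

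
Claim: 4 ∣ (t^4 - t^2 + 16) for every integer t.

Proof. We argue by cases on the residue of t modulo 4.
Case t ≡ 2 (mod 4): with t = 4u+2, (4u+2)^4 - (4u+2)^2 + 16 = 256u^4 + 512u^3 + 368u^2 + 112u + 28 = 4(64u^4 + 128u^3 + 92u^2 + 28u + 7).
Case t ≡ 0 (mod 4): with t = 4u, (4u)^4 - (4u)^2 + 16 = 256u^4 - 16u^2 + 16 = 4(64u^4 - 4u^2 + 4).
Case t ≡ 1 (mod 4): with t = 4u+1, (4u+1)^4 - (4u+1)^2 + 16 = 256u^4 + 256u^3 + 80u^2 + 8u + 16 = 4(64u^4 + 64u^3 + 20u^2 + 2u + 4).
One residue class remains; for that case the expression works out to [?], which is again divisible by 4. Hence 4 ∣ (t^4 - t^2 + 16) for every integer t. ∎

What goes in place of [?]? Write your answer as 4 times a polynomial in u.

The residues treated are {2, 0, 1}, so the missing case is t ≡ 3 (mod 4); write t = 4u+3.
Then (4u+3)^4 - (4u+3)^2 + 16 = 256u^4 + 768u^3 + 848u^2 + 408u + 88 = 4(64u^4 + 192u^3 + 212u^2 + 102u + 22).

4(64u^4 + 192u^3 + 212u^2 + 102u + 22)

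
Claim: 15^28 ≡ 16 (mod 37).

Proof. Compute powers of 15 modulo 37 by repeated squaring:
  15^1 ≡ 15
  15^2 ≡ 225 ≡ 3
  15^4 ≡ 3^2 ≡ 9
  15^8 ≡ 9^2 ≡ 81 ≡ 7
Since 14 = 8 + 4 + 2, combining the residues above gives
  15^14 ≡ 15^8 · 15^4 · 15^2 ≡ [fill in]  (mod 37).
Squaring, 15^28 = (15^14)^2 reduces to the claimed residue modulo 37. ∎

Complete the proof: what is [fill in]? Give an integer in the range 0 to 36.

4

Multiply the listed residues: 7 · 9 · 3 = 63 → 189.
Reducing modulo 37: 189 = 5·37 + 4, so 15^14 ≡ 4.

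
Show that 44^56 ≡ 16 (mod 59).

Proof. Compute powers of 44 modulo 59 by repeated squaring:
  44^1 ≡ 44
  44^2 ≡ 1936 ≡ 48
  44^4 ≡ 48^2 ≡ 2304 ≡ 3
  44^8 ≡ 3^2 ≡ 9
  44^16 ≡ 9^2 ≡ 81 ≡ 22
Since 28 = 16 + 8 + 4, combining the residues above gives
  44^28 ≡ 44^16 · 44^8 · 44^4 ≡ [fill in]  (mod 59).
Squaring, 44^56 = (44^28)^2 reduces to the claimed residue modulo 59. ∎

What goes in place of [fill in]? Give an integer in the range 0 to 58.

4

44^16 · 44^8 · 44^4 ≡ 22 · 9 · 3 = 594.
594 mod 59 = 4, so 44^28 ≡ 4 (mod 59).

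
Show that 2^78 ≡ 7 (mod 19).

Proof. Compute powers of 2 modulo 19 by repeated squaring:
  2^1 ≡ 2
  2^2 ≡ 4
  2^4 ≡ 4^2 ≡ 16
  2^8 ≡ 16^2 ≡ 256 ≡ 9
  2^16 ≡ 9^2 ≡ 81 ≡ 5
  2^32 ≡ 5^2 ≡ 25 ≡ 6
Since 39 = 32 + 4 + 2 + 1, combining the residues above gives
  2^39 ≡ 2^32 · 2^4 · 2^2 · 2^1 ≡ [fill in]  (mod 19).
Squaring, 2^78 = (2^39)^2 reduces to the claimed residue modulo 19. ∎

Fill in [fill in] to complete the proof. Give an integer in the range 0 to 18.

Multiply the listed residues: 6 · 16 · 4 · 2 = 96 → 384 → 768.
Reducing modulo 19: 768 = 40·19 + 8, so 2^39 ≡ 8.

8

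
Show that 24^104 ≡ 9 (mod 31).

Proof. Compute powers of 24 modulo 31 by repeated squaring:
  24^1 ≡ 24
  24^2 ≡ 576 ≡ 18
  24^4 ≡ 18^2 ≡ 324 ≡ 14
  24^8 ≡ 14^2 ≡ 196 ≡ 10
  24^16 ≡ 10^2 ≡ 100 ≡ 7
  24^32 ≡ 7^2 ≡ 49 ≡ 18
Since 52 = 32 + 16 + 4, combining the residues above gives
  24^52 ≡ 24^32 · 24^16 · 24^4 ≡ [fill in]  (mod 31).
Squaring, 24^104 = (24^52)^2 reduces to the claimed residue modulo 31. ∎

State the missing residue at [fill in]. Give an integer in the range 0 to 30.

28

Multiply the listed residues: 18 · 7 · 14 = 126 → 1764.
Reducing modulo 31: 1764 = 56·31 + 28, so 24^52 ≡ 28.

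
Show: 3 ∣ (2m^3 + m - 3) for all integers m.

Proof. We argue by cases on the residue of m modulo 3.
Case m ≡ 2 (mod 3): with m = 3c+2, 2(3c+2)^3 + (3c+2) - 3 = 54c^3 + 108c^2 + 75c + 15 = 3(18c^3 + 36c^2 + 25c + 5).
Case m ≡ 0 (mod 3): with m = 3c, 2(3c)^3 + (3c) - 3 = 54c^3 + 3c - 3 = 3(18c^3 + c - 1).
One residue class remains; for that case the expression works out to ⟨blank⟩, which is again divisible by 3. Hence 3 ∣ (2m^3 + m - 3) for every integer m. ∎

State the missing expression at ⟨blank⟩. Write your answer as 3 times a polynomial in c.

The residues treated are {2, 0}, so the missing case is m ≡ 1 (mod 3); write m = 3c+1.
Then 2(3c+1)^3 + (3c+1) - 3 = 54c^3 + 54c^2 + 21c = 3(18c^3 + 18c^2 + 7c).

3(18c^3 + 18c^2 + 7c)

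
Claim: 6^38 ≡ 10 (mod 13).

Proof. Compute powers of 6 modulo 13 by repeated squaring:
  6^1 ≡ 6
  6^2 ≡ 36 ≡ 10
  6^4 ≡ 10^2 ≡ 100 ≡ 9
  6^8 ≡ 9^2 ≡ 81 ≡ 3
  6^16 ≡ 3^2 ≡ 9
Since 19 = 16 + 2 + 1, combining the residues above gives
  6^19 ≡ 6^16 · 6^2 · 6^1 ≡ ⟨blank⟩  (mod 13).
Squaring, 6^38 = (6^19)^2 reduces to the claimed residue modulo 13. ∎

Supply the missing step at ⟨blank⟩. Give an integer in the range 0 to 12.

7

Multiply the listed residues: 9 · 10 · 6 = 90 → 540.
Reducing modulo 13: 540 = 41·13 + 7, so 6^19 ≡ 7.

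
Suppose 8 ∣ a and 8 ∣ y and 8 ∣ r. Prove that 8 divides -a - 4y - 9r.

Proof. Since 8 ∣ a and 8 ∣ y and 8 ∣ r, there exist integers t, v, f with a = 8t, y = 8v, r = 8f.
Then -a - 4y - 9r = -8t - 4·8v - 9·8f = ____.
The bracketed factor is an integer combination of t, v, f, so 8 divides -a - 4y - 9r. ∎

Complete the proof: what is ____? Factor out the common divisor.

Pull the common 8 out of every term: -8t - 4·8v - 9·8f = 8(-9f - t - 4v).
-9f - t - 4v is an integer, which exhibits the divisibility.

8(-9f - t - 4v)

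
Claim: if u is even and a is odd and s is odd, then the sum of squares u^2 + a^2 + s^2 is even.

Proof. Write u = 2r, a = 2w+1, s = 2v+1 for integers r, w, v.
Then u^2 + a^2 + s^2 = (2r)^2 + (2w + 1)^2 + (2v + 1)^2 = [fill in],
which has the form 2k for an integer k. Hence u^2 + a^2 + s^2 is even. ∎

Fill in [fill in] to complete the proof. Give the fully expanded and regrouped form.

2(2r^2 + 2v^2 + 2v + 2w^2 + 2w + 1)

Expanding: (2r)^2 + (2w + 1)^2 + (2v + 1)^2 = 4r^2 + 4v^2 + 4v + 4w^2 + 4w + 2.
Every term is even; pulling out the factor of 2 gives 2(2r^2 + 2v^2 + 2v + 2w^2 + 2w + 1).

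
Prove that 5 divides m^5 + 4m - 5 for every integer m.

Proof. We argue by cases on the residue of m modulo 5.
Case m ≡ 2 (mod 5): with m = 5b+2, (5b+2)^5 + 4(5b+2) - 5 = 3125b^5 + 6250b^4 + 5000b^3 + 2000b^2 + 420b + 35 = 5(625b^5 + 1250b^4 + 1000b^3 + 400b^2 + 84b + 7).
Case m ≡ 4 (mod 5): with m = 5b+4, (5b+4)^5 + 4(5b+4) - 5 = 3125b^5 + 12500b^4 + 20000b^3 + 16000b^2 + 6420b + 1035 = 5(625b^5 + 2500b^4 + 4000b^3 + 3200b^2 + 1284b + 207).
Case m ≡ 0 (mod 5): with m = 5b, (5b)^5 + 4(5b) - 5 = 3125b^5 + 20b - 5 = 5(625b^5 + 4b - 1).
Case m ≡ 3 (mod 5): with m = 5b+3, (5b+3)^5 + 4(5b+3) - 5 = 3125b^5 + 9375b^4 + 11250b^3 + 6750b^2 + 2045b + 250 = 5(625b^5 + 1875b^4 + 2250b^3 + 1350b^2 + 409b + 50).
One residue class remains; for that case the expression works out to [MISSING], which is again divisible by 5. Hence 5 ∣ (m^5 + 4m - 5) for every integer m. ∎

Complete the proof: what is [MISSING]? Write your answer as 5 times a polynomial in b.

Only m ≡ 1 (mod 5) is unaccounted for. Put m = 5b+1:
(5b+1)^5 + 4(5b+1) - 5 expands to 3125b^5 + 3125b^4 + 1250b^3 + 250b^2 + 45b,
and factoring out 5 leaves 5(625b^5 + 625b^4 + 250b^3 + 50b^2 + 9b).

5(625b^5 + 625b^4 + 250b^3 + 50b^2 + 9b)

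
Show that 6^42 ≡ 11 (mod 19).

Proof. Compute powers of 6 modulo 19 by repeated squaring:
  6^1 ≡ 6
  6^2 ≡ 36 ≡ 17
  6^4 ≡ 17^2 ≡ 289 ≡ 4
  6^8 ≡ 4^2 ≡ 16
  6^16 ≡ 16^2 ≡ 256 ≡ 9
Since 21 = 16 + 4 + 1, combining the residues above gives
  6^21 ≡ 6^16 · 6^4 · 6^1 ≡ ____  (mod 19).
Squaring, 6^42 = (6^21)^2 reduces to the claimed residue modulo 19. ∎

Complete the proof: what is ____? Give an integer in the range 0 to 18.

6^16 · 6^4 · 6^1 ≡ 9 · 4 · 6 = 216.
216 mod 19 = 7, so 6^21 ≡ 7 (mod 19).

7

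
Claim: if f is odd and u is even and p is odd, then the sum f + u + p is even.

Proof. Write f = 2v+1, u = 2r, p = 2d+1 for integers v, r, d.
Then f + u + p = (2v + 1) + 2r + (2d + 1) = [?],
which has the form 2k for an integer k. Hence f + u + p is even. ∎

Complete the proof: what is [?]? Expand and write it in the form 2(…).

(2v + 1) + 2r + (2d + 1) = 2d + 2r + 2v + 2
= 2(d + r + v + 1).
Since d + r + v + 1 is an integer, the sum is of the form 2k for an integer k.

2(d + r + v + 1)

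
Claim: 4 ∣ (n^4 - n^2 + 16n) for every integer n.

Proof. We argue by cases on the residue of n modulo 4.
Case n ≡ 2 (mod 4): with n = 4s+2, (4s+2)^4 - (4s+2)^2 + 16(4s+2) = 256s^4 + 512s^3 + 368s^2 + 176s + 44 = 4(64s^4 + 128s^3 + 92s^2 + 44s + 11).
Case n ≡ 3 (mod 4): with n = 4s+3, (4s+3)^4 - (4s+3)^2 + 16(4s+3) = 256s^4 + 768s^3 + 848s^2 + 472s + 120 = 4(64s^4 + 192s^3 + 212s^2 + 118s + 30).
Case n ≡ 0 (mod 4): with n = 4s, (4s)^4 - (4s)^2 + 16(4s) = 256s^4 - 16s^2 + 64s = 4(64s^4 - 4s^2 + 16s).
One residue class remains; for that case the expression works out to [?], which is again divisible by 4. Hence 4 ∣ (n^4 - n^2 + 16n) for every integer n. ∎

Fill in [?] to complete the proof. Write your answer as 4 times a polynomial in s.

4(64s^4 + 64s^3 + 20s^2 + 18s + 4)

Only n ≡ 1 (mod 4) is unaccounted for. Put n = 4s+1:
(4s+1)^4 - (4s+1)^2 + 16(4s+1) expands to 256s^4 + 256s^3 + 80s^2 + 72s + 16,
and factoring out 4 leaves 4(64s^4 + 64s^3 + 20s^2 + 18s + 4).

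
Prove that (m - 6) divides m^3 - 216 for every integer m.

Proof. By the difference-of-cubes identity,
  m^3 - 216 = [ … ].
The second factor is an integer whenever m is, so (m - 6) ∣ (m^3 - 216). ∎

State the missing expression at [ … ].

a^3 - b^3 = (a - b)(a^2 + ab + b^2). With a = m, b = 6:
m^3 - 216 = (m - 6)(m^2 + 6m + 36).

(m - 6)(m^2 + 6m + 36)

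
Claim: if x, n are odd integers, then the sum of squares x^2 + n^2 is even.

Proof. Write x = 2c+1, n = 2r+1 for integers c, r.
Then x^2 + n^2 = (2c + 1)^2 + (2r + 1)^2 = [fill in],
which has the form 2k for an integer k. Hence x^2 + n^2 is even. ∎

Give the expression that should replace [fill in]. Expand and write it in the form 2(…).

(2c + 1)^2 + (2r + 1)^2 = 4c^2 + 4c + 4r^2 + 4r + 2
= 2(2c^2 + 2c + 2r^2 + 2r + 1).
Since 2c^2 + 2c + 2r^2 + 2r + 1 is an integer, the sum of squares is of the form 2k for an integer k.

2(2c^2 + 2c + 2r^2 + 2r + 1)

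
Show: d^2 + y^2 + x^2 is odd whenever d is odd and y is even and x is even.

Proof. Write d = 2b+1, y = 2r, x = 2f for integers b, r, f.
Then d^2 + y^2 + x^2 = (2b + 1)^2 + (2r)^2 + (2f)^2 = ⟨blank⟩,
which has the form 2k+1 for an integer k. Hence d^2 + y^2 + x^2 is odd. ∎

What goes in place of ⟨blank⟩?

(2b + 1)^2 + (2r)^2 + (2f)^2 = 4b^2 + 4b + 4f^2 + 4r^2 + 1
= 2(2b^2 + 2b + 2f^2 + 2r^2) + 1.
Since 2b^2 + 2b + 2f^2 + 2r^2 is an integer, the sum of squares is of the form 2k+1 for an integer k.

2(2b^2 + 2b + 2f^2 + 2r^2) + 1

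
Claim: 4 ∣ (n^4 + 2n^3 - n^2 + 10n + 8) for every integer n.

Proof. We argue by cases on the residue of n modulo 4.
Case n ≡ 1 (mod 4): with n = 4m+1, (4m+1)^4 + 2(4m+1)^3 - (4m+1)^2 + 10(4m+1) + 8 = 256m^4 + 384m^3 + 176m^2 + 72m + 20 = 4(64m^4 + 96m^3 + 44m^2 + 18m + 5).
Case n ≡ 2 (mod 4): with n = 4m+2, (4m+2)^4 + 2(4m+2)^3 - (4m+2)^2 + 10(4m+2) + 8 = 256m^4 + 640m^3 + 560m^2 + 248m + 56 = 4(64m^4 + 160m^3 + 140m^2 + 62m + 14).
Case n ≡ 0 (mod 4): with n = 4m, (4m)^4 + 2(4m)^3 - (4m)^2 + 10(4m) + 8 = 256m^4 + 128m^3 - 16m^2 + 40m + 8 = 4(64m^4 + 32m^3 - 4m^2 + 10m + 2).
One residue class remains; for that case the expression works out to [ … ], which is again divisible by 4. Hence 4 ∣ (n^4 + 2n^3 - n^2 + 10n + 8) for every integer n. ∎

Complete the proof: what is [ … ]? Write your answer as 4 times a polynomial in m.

4(64m^4 + 224m^3 + 284m^2 + 166m + 41)

The residues treated are {1, 2, 0}, so the missing case is n ≡ 3 (mod 4); write n = 4m+3.
Then (4m+3)^4 + 2(4m+3)^3 - (4m+3)^2 + 10(4m+3) + 8 = 256m^4 + 896m^3 + 1136m^2 + 664m + 164 = 4(64m^4 + 224m^3 + 284m^2 + 166m + 41).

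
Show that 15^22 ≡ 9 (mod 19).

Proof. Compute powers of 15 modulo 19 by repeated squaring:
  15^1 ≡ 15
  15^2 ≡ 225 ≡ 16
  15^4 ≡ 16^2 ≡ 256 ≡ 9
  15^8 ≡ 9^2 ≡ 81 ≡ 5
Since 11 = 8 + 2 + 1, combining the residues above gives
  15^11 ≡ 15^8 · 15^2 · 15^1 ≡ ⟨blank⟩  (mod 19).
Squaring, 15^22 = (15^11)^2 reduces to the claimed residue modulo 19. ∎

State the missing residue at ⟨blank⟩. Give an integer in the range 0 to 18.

Multiply the listed residues: 5 · 16 · 15 = 80 → 1200.
Reducing modulo 19: 1200 = 63·19 + 3, so 15^11 ≡ 3.

3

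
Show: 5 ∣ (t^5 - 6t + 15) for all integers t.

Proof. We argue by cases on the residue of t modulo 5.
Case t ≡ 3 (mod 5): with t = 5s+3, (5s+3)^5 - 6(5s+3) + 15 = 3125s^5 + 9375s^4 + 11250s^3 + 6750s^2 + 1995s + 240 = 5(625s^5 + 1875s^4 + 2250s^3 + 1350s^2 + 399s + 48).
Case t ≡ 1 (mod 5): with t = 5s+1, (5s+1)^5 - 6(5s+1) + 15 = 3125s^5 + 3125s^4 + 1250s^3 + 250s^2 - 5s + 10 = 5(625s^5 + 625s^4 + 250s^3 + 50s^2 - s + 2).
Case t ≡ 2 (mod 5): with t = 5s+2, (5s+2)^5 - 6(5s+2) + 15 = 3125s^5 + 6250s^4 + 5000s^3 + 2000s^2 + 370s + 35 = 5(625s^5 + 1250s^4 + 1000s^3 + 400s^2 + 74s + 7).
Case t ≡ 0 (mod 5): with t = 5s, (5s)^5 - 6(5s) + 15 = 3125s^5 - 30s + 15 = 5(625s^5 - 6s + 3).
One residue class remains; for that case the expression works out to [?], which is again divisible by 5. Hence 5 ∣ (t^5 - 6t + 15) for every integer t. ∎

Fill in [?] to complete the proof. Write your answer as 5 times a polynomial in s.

Only t ≡ 4 (mod 5) is unaccounted for. Put t = 5s+4:
(5s+4)^5 - 6(5s+4) + 15 expands to 3125s^5 + 12500s^4 + 20000s^3 + 16000s^2 + 6370s + 1015,
and factoring out 5 leaves 5(625s^5 + 2500s^4 + 4000s^3 + 3200s^2 + 1274s + 203).

5(625s^5 + 2500s^4 + 4000s^3 + 3200s^2 + 1274s + 203)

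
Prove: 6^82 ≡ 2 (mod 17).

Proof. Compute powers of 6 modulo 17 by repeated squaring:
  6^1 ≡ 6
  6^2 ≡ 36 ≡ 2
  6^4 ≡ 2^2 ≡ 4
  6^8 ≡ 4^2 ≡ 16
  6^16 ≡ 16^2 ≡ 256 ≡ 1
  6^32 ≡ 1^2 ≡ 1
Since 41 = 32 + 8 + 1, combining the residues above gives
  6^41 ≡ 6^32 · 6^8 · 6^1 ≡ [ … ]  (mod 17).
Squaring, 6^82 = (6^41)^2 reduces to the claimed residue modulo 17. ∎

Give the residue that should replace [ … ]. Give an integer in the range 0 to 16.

6^32 · 6^8 · 6^1 ≡ 1 · 16 · 6 = 96.
96 mod 17 = 11, so 6^41 ≡ 11 (mod 17).

11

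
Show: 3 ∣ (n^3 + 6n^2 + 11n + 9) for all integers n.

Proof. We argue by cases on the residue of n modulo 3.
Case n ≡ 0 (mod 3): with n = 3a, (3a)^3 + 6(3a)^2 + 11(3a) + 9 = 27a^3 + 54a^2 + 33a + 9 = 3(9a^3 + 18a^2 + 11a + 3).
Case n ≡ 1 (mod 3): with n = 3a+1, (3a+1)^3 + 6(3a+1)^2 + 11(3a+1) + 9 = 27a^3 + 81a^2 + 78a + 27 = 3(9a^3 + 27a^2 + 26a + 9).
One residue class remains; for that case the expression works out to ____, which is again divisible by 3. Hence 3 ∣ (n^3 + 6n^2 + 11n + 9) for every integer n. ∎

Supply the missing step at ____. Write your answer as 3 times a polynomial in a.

3(9a^3 + 36a^2 + 47a + 21)

The residues treated are {0, 1}, so the missing case is n ≡ 2 (mod 3); write n = 3a+2.
Then (3a+2)^3 + 6(3a+2)^2 + 11(3a+2) + 9 = 27a^3 + 108a^2 + 141a + 63 = 3(9a^3 + 36a^2 + 47a + 21).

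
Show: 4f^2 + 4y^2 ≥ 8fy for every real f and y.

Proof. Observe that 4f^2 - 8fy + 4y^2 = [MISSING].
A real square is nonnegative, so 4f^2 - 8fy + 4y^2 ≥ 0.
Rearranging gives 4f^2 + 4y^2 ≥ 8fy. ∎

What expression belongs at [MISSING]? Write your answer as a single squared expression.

The leading and trailing coefficients are 2^2 and 2^2, and 8 = 2·2·2, so the trinomial is (2f - 2y)^2.
Hence 4f^2 - 8fy + 4y^2 ≥ 0.

(2f - 2y)^2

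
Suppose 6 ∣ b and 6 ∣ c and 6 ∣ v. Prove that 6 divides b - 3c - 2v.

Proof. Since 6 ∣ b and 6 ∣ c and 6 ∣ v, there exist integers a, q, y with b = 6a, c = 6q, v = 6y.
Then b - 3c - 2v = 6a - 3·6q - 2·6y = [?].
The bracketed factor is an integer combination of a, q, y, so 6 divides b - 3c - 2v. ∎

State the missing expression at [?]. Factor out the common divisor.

Each term has a factor of 6: 6a - 3·6q - 2·6y = 6·(a - 3q - 2y).
Since a - 3q - 2y is an integer, 6 ∣ (b - 3c - 2v).

6(a - 3q - 2y)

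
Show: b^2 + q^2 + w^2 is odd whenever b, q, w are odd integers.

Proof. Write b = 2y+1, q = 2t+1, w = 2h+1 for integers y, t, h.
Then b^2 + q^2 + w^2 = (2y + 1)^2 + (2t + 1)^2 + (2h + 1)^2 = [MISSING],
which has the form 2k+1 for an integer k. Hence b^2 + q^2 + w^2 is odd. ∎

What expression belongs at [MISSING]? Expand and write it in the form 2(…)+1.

(2y + 1)^2 + (2t + 1)^2 + (2h + 1)^2 = 4h^2 + 4h + 4t^2 + 4t + 4y^2 + 4y + 3
= 2(2h^2 + 2h + 2t^2 + 2t + 2y^2 + 2y + 1) + 1.
Since 2h^2 + 2h + 2t^2 + 2t + 2y^2 + 2y + 1 is an integer, the sum of squares is of the form 2k+1 for an integer k.

2(2h^2 + 2h + 2t^2 + 2t + 2y^2 + 2y + 1) + 1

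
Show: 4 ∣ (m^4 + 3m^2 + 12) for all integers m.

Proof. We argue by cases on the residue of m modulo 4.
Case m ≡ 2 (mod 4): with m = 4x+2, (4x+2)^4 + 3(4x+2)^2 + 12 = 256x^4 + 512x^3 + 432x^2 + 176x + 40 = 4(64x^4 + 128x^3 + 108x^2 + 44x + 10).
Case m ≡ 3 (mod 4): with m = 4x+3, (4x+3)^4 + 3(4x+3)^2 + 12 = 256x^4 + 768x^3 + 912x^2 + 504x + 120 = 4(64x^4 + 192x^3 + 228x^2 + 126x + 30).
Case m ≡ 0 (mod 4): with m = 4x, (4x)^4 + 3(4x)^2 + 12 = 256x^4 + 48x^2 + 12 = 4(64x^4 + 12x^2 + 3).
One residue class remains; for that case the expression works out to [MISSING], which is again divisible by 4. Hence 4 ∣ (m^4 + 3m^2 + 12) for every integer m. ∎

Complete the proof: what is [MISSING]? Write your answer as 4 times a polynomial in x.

The residues treated are {2, 3, 0}, so the missing case is m ≡ 1 (mod 4); write m = 4x+1.
Then (4x+1)^4 + 3(4x+1)^2 + 12 = 256x^4 + 256x^3 + 144x^2 + 40x + 16 = 4(64x^4 + 64x^3 + 36x^2 + 10x + 4).

4(64x^4 + 64x^3 + 36x^2 + 10x + 4)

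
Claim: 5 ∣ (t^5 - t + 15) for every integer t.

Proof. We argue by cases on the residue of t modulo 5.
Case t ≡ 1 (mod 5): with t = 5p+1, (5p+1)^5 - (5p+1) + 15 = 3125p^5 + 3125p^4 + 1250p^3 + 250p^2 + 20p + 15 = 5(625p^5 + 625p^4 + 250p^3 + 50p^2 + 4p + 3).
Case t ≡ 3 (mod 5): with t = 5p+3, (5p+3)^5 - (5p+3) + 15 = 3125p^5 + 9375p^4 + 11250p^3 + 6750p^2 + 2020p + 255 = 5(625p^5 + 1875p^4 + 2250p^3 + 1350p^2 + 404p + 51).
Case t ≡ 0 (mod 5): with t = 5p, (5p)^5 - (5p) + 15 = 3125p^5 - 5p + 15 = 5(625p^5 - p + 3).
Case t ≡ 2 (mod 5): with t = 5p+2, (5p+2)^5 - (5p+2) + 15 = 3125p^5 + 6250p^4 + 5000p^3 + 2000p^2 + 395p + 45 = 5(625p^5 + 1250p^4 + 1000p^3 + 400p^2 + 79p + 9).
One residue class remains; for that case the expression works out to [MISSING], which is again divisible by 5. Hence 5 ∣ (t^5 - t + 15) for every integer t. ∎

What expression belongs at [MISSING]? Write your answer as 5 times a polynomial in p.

5(625p^5 + 2500p^4 + 4000p^3 + 3200p^2 + 1279p + 207)

The residues treated are {1, 3, 0, 2}, so the missing case is t ≡ 4 (mod 5); write t = 5p+4.
Then (5p+4)^5 - (5p+4) + 15 = 3125p^5 + 12500p^4 + 20000p^3 + 16000p^2 + 6395p + 1035 = 5(625p^5 + 2500p^4 + 4000p^3 + 3200p^2 + 1279p + 207).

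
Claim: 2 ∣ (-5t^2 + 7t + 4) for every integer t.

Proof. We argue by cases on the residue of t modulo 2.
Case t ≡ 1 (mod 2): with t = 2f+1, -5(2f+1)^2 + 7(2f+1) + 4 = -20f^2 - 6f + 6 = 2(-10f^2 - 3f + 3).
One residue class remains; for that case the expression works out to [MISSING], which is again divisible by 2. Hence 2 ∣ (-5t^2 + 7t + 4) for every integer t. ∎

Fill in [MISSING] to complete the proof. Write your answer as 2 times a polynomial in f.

2(-10f^2 + 7f + 2)

The residues treated are {1}, so the missing case is t ≡ 0 (mod 2); write t = 2f.
Then -5(2f)^2 + 7(2f) + 4 = -20f^2 + 14f + 4 = 2(-10f^2 + 7f + 2).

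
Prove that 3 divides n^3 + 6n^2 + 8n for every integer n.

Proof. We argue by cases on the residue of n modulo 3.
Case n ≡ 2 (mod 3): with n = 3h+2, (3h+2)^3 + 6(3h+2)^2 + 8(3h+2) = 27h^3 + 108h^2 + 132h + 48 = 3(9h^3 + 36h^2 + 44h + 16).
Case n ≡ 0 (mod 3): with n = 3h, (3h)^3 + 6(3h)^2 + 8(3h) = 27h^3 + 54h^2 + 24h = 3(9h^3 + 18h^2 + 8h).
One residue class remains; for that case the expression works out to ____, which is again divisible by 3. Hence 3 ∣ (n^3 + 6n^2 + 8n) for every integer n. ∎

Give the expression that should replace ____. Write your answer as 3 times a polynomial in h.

3(9h^3 + 27h^2 + 23h + 5)

Only n ≡ 1 (mod 3) is unaccounted for. Put n = 3h+1:
(3h+1)^3 + 6(3h+1)^2 + 8(3h+1) expands to 27h^3 + 81h^2 + 69h + 15,
and factoring out 3 leaves 3(9h^3 + 27h^2 + 23h + 5).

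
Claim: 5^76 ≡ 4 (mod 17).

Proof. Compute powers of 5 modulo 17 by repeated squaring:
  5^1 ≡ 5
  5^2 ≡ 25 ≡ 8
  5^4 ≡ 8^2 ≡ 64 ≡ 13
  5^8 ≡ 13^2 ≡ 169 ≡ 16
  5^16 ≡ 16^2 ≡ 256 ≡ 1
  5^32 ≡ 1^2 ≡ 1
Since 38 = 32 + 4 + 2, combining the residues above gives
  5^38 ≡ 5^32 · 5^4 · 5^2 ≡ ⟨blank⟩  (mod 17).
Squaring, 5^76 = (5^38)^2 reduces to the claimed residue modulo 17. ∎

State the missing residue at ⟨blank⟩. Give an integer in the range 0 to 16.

5^32 · 5^4 · 5^2 ≡ 1 · 13 · 8 = 104.
104 mod 17 = 2, so 5^38 ≡ 2 (mod 17).

2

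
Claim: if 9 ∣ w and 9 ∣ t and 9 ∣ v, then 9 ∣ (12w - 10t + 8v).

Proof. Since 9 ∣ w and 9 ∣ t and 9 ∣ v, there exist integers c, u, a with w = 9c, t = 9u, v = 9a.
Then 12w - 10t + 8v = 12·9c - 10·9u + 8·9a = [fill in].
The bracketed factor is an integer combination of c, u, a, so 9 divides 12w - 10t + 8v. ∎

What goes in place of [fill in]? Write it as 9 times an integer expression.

Pull the common 9 out of every term: 12·9c - 10·9u + 8·9a = 9(8a + 12c - 10u).
8a + 12c - 10u is an integer, which exhibits the divisibility.

9(8a + 12c - 10u)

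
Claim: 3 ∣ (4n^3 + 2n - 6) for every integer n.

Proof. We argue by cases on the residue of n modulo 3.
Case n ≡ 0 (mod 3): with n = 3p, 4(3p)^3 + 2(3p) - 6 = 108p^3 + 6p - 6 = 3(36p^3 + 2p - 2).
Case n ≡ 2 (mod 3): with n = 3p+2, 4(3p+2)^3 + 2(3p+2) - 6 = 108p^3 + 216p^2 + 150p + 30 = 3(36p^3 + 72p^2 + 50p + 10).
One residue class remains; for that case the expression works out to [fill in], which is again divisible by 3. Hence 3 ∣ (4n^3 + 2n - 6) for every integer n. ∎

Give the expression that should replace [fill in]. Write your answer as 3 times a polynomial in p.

3(36p^3 + 36p^2 + 14p)

Only n ≡ 1 (mod 3) is unaccounted for. Put n = 3p+1:
4(3p+1)^3 + 2(3p+1) - 6 expands to 108p^3 + 108p^2 + 42p,
and factoring out 3 leaves 3(36p^3 + 36p^2 + 14p).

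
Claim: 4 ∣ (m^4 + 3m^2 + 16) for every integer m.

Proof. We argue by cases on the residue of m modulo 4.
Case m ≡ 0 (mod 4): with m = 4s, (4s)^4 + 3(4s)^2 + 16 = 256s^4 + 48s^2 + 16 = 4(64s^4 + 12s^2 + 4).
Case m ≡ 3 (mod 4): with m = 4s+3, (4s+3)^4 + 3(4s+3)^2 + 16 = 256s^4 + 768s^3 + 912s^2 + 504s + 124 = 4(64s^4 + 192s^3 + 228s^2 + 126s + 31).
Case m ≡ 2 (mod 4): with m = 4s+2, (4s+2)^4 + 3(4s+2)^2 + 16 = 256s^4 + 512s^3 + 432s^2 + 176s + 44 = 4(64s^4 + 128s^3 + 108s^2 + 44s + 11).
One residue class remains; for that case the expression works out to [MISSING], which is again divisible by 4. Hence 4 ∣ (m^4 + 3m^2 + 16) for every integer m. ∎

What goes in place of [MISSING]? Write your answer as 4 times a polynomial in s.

Only m ≡ 1 (mod 4) is unaccounted for. Put m = 4s+1:
(4s+1)^4 + 3(4s+1)^2 + 16 expands to 256s^4 + 256s^3 + 144s^2 + 40s + 20,
and factoring out 4 leaves 4(64s^4 + 64s^3 + 36s^2 + 10s + 5).

4(64s^4 + 64s^3 + 36s^2 + 10s + 5)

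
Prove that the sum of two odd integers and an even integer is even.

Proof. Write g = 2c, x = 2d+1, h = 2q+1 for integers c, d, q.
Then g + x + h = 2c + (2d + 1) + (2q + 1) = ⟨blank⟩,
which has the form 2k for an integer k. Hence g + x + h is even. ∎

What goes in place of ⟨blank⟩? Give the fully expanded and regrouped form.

2c + (2d + 1) + (2q + 1) = 2c + 2d + 2q + 2
= 2(c + d + q + 1).
Since c + d + q + 1 is an integer, the sum is of the form 2k for an integer k.

2(c + d + q + 1)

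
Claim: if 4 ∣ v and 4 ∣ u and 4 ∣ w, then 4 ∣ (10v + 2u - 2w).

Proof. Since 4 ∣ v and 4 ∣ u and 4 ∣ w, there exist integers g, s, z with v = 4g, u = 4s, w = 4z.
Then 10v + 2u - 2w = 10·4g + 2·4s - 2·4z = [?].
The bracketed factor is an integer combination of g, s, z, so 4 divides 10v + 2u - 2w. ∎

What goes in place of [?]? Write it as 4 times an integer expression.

Pull the common 4 out of every term: 10·4g + 2·4s - 2·4z = 4(10g + 2s - 2z).
10g + 2s - 2z is an integer, which exhibits the divisibility.

4(10g + 2s - 2z)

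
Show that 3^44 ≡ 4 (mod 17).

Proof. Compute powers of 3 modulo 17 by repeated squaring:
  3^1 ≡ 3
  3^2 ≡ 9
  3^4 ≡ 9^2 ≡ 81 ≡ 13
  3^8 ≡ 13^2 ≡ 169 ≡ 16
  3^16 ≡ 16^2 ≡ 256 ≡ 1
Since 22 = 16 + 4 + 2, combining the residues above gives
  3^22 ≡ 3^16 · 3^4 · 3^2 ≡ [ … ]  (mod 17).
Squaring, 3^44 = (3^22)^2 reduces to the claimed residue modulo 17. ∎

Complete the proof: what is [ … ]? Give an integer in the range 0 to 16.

Multiply the listed residues: 1 · 13 · 9 = 13 → 117.
Reducing modulo 17: 117 = 6·17 + 15, so 3^22 ≡ 15.

15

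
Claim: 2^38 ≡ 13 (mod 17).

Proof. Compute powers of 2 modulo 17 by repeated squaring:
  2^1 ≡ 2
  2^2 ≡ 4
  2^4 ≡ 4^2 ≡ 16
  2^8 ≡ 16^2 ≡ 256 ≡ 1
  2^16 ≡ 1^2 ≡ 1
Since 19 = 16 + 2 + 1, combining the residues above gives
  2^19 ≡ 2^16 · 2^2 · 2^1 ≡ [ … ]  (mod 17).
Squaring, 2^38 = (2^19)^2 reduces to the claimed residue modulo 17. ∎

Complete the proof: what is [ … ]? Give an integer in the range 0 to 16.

8

Multiply the listed residues: 1 · 4 · 2 = 4 → 8.
Reducing modulo 17: 8 = 0·17 + 8, so 2^19 ≡ 8.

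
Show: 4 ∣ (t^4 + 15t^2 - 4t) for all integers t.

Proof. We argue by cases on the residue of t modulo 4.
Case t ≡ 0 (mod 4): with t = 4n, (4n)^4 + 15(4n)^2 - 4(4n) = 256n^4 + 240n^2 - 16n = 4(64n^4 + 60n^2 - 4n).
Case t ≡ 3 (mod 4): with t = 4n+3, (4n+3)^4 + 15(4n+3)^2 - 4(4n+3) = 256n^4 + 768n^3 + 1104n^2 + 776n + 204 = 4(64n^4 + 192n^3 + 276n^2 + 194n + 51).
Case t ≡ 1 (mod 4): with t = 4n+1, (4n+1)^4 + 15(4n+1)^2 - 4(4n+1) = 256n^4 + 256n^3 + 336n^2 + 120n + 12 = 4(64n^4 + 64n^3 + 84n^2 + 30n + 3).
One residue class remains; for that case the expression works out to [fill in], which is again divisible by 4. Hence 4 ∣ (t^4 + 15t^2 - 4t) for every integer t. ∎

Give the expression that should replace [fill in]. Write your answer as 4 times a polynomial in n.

The residues treated are {0, 3, 1}, so the missing case is t ≡ 2 (mod 4); write t = 4n+2.
Then (4n+2)^4 + 15(4n+2)^2 - 4(4n+2) = 256n^4 + 512n^3 + 624n^2 + 352n + 68 = 4(64n^4 + 128n^3 + 156n^2 + 88n + 17).

4(64n^4 + 128n^3 + 156n^2 + 88n + 17)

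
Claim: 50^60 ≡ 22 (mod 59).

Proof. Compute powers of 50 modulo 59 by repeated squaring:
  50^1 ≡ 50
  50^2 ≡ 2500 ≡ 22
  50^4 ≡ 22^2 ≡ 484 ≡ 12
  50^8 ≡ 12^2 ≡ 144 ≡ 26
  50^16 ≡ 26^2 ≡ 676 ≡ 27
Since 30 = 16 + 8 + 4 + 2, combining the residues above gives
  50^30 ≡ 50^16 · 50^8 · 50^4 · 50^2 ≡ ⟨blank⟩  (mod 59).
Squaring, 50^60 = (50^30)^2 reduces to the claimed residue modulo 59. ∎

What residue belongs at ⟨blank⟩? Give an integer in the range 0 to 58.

9

Multiply the listed residues: 27 · 26 · 12 · 22 = 702 → 8424 → 185328.
Reducing modulo 59: 185328 = 3141·59 + 9, so 50^30 ≡ 9.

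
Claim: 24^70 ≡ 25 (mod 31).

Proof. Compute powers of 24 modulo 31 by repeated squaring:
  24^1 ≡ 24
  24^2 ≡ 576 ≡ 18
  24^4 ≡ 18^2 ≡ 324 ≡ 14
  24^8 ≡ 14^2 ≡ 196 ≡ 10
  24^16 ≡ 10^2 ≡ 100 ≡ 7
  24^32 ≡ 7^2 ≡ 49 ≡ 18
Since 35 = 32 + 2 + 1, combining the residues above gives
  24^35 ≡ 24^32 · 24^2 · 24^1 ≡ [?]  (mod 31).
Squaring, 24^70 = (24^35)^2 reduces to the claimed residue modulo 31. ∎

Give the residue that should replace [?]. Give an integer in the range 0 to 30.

24^32 · 24^2 · 24^1 ≡ 18 · 18 · 24 = 7776.
7776 mod 31 = 26, so 24^35 ≡ 26 (mod 31).

26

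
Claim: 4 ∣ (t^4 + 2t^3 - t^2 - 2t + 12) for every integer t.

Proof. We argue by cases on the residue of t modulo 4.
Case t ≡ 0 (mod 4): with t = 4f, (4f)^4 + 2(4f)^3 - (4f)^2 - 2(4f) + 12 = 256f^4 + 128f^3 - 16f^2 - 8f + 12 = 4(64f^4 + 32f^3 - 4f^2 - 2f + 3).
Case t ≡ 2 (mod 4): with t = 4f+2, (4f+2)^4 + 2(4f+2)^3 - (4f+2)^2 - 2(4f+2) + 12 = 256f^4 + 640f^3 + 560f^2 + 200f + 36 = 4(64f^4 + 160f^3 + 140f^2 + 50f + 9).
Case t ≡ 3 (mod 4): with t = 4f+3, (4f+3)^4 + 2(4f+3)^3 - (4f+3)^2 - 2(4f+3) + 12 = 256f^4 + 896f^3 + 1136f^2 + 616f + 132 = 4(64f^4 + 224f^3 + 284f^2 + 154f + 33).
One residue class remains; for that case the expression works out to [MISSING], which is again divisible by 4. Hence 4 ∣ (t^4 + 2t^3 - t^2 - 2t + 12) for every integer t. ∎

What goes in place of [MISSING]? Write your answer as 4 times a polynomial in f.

4(64f^4 + 96f^3 + 44f^2 + 6f + 3)

Only t ≡ 1 (mod 4) is unaccounted for. Put t = 4f+1:
(4f+1)^4 + 2(4f+1)^3 - (4f+1)^2 - 2(4f+1) + 12 expands to 256f^4 + 384f^3 + 176f^2 + 24f + 12,
and factoring out 4 leaves 4(64f^4 + 96f^3 + 44f^2 + 6f + 3).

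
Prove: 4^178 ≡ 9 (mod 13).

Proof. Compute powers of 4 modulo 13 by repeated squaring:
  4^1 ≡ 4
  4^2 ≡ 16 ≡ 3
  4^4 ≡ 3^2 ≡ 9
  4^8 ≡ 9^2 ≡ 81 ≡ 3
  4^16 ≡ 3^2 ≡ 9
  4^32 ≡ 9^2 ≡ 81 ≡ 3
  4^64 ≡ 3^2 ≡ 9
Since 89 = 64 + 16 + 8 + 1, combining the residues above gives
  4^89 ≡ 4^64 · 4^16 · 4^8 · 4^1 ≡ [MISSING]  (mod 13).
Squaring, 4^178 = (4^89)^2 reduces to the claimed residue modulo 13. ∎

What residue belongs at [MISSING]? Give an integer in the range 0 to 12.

Multiply the listed residues: 9 · 9 · 3 · 4 = 81 → 243 → 972.
Reducing modulo 13: 972 = 74·13 + 10, so 4^89 ≡ 10.

10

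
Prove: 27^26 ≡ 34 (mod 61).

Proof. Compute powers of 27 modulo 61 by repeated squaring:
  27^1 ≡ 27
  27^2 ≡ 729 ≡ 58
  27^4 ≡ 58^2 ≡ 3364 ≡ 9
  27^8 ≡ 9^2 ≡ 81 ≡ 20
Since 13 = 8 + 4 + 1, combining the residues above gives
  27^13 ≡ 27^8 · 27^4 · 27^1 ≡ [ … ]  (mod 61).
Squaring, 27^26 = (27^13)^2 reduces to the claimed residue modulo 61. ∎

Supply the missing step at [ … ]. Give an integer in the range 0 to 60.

41

Multiply the listed residues: 20 · 9 · 27 = 180 → 4860.
Reducing modulo 61: 4860 = 79·61 + 41, so 27^13 ≡ 41.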